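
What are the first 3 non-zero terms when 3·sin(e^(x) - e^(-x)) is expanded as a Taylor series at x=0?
-23·x^5/20 - 3·x^3 + 6·x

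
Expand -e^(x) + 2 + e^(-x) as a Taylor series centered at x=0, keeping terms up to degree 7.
-x^7/2520 - x^5/60 - x^3/3 - 2·x + 2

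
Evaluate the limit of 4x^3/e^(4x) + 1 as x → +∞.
The quotient is an ∞/∞ indeterminate form as x → +∞.
The exponential denominator e^(4x) dominates the polynomial numerator (e^x ≫ x^3 as x → ∞), so the quotient → 0.
Adding the constant: 0 + 1 = 1. Limit = 1.

Final answer: 1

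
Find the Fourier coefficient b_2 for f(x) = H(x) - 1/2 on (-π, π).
b_2 = (1/π) ∫_{-π}^{π} f(x)·sin(2x) dx.
Evaluate the integral (use parity and integration by parts as needed): b_2 = 0.

Final answer: 0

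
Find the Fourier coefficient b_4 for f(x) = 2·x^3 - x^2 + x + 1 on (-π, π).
b_4 = (1/π) ∫_{-π}^{π} f(x)·sin(4x) dx.
Evaluate the integral (use parity and integration by parts as needed): b_4 = -π^2 - 1/8.

Final answer: -π^2 - 1/8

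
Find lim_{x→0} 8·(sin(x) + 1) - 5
Direct substitution at x = 0 gives 3.

Final answer: 3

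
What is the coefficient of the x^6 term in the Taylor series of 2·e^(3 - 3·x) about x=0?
Expand to order 6: 2·e^(3 - 3·x) = 81·x^6·e^(3)/40 - 81·x^5·e^(3)/20 + 27·x^4·e^(3)/4 - 9·x^3·e^(3) + 9·x^2·e^(3) - 6·x·e^(3) + 2·e^(3) + O(x^7).
The coefficient of x^6 is 81·e^(3)/40.

Final answer: 81·e^(3)/40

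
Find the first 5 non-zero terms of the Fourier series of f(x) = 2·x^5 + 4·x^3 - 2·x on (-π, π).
(-72·π^2 + 4·π^4 + 428)·sin(x) + (-2·π^4 - 7 + 6·π^2)·sin(2·x) + (-8·π^2/27 - 92/81 + 4·π^4/3)·sin(3·x) + (-π^4 - 3·π^2/4 + 41/32)·sin(4·x) + (-644/625 + 24·π^2/25 + 4·π^4/5)·sin(5·x)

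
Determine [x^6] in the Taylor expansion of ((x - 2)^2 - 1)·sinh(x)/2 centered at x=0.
Expand to order 6: ((x - 2)^2 - 1)·sinh(x)/2 = -x^6/60 + 23·x^5/240 - x^4/3 + 3·x^3/4 - 2·x^2 + 3·x/2 + O(x^7).
The coefficient of x^6 is -1/60.

Final answer: -1/60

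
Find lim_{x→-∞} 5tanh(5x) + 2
Evaluate the dominant behaviour as x → -∞; each term tends to a finite value or vanishes.
Limit = -3.

Final answer: -3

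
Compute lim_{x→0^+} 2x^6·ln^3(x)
This is a 0·∞ indeterminate form at x → 0⁺.
Rewrite the product as 2·ln^3(x) / x^(-6) and apply L'Hôpital, or use the standard hierarchy x^(-6) ≫ |ln x|^3 as x → 0⁺.
The indeterminate product → 0, so the limit = 0.

Final answer: 0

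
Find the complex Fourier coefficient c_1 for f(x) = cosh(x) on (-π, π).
Compute the real Fourier coefficients first: a_1 = -sinh(π)/π, b_1 = 0.
Then c_1 = (a_1 − i·b_1)/2 = -sinh(π)/(2·π).

Final answer: -sinh(π)/(2·π)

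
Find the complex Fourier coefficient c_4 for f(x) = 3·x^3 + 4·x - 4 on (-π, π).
Compute the real Fourier coefficients first: a_4 = 0, b_4 = -3·π^2/2 - 23/16.
Then c_4 = (a_4 − i·b_4)/2 = 23·i/32 + 3·i·π^2/4.

Final answer: 23·i/32 + 3·i·π^2/4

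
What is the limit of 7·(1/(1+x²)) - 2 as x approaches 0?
Direct substitution at x = 0 gives 5.

Final answer: 5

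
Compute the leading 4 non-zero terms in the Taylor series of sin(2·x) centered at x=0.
-8·x^7/315 + 4·x^5/15 - 4·x^3/3 + 2·x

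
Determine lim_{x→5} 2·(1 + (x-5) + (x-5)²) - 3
Direct substitution at x = 5 gives -1.

Final answer: -1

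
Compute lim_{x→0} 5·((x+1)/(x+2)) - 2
Direct substitution at x = 0 gives 1/2.

Final answer: 1/2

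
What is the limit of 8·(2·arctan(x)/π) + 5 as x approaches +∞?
Evaluate the dominant behaviour as x → +∞; each term tends to a finite value or vanishes.
Limit = 13.

Final answer: 13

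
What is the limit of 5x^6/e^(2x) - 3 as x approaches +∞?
The quotient is an ∞/∞ indeterminate form as x → +∞.
The exponential denominator e^(2x) dominates the polynomial numerator (e^x ≫ x^6 as x → ∞), so the quotient → 0.
Adding the constant: 0 - 3 = -3. Limit = -3.

Final answer: -3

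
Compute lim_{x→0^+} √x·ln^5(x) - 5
The product is a 0·∞ indeterminate form at x → 0⁺.
Rewrite the product as ln^5(x) / x^(-1/2) and apply L'Hôpital, or use the standard hierarchy x^(-1/2) ≫ |ln x|^5 as x → 0⁺.
The indeterminate product → 0, so the limit = -5.

Final answer: -5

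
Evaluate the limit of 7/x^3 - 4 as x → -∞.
Evaluate the dominant behaviour as x → -∞; each term tends to a finite value or vanishes.
Limit = -4.

Final answer: -4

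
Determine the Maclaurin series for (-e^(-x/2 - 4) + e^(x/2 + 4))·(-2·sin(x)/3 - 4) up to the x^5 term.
x^5·(-11·e^(-4)/1440 + e^(4)/180) + x^4·(5·e^(-4)/96 + e^(4)/32) + x^3·(-e^(4)/18 - e^(-4)/9) + x^2·(-5·e^(4)/6 + e^(-4)/6) + x·(-8·e^(4)/3 - 4·e^(-4)/3) - 4·e^(4) + 4·e^(-4)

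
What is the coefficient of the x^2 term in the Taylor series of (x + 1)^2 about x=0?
Expand to order 2: (x + 1)^2 = x^2 + 2·x + 1 + O(x^3).
The coefficient of x^2 is 1.

Final answer: 1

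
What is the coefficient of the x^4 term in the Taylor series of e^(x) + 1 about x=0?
Expand to order 4: e^(x) + 1 = x^4/24 + x^3/6 + x^2/2 + x + 2 + O(x^5).
The coefficient of x^4 is 1/24.

Final answer: 1/24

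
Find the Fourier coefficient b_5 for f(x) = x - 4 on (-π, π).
b_5 = (1/π) ∫_{-π}^{π} f(x)·sin(5x) dx.
Evaluate the integral (use parity and integration by parts as needed): b_5 = 2/5.

Final answer: 2/5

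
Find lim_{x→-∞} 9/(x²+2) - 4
Evaluate the dominant behaviour as x → -∞; each term tends to a finite value or vanishes.
Limit = -4.

Final answer: -4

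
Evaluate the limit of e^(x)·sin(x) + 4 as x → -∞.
Evaluate the dominant behaviour as x → -∞; each term tends to a finite value or vanishes.
Limit = 4.

Final answer: 4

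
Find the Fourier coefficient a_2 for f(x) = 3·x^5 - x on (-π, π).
a_2 = (1/π) ∫_{-π}^{π} f(x)·cos(2x) dx.
Evaluate the integral (use parity and integration by parts as needed): a_2 = 0.

Final answer: 0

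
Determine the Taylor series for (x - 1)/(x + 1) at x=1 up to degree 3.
(x - 1)/2 - (x - 1)^2/4 + (x - 1)^3/8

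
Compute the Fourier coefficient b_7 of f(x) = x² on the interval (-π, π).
b_7 = (1/π) ∫_{-π}^{π} f(x)·sin(7x) dx.
Evaluate the integral (use parity and integration by parts as needed): b_7 = 0.

Final answer: 0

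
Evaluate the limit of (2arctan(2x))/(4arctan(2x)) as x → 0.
Both numerator and denominator → 0 as x → 0; this is a 0/0 indeterminate form.
Expand each to leading order near x = 0: numerator ~ 4·x, denominator ~ 8·x.
The limit of the ratio is 1/2.

Final answer: 1/2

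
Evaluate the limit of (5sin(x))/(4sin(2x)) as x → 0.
Both numerator and denominator → 0 as x → 0; this is a 0/0 indeterminate form.
Expand each to leading order near x = 0: numerator ~ 5·x, denominator ~ 8·x.
The limit of the ratio is 5/8.

Final answer: 5/8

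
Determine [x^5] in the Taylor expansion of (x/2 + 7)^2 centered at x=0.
Expand to order 5: (x/2 + 7)^2 = x^2/4 + 7·x + 49 + O(x^6).
The coefficient of x^5 is 0.

Final answer: 0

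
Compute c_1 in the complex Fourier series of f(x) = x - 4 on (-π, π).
Compute the real Fourier coefficients first: a_1 = 0, b_1 = 2.
Then c_1 = (a_1 − i·b_1)/2 = -i.

Final answer: -i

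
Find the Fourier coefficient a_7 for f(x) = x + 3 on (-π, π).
a_7 = (1/π) ∫_{-π}^{π} f(x)·cos(7x) dx.
Evaluate the integral (use parity and integration by parts as needed): a_7 = 0.

Final answer: 0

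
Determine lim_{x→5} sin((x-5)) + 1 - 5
Direct substitution at x = 5 gives -4.

Final answer: -4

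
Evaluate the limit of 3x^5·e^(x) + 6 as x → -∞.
The product is a 0·∞ indeterminate form at x → -∞.
Rewrite the product as 3x^5 / e^(-x) (an ∞/∞ form) and apply L'Hôpital, or use the standard hierarchy e^(|x|) ≫ |x^5| as x → -∞.
The indeterminate product → 0, so the limit = 6.

Final answer: 6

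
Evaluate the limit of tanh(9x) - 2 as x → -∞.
Evaluate the dominant behaviour as x → -∞; each term tends to a finite value or vanishes.
Limit = -3.

Final answer: -3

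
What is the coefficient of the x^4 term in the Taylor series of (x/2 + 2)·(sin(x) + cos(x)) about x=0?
Expand to order 4: (x/2 + 2)·(sin(x) + cos(x)) = -7·x^3/12 - x^2/2 + 5·x/2 + 2 + O(x^5).
The coefficient of x^4 is 0.

Final answer: 0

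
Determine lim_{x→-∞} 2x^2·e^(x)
This is a 0·∞ indeterminate form at x → -∞.
Rewrite the product as 2x^2 / e^(-x) (an ∞/∞ form) and apply L'Hôpital, or use the standard hierarchy e^(|x|) ≫ |x^2| as x → -∞.
The indeterminate product → 0, so the limit = 0.

Final answer: 0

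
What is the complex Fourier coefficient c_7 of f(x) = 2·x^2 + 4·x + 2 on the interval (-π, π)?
Compute the real Fourier coefficients first: a_7 = -8/49, b_7 = 8/7.
Then c_7 = (a_7 − i·b_7)/2 = -4/49 - 4·i/7.

Final answer: -4/49 - 4·i/7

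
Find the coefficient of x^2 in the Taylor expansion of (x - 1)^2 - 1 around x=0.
Expand to order 2: (x - 1)^2 - 1 = x^2 - 2·x + O(x^3).
The coefficient of x^2 is 1.

Final answer: 1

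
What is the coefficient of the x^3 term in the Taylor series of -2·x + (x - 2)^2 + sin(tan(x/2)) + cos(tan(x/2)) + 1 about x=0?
Expand to order 3: -2·x + (x - 2)^2 + sin(tan(x/2)) + cos(tan(x/2)) + 1 = x^3/48 + 7·x^2/8 - 11·x/2 + 6 + O(x^4).
The coefficient of x^3 is 1/48.

Final answer: 1/48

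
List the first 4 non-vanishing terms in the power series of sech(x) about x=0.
-61·x^6/720 + 5·x^4/24 - x^2/2 + 1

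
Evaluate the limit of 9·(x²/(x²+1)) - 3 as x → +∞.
Evaluate the dominant behaviour as x → +∞; each term tends to a finite value or vanishes.
Limit = 6.

Final answer: 6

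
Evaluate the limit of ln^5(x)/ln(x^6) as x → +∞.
This is an ∞/∞ indeterminate form as x → +∞.
Write ln(x^6) = 6·ln(x), reducing the quotient to ln^4(x)/6 → ∞.
Limit = ∞.

Final answer: ∞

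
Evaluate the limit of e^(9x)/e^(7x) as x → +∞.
This is an ∞/∞ indeterminate form as x → +∞.
Rewrite e^(9x)/e^(7x) = e^((9−7)x) = e^(2x); the exponent coefficient is 2 > 0 so e^(2x) → ∞.
Limit = ∞.

Final answer: ∞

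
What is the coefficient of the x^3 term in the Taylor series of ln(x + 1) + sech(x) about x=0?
Expand to order 3: ln(x + 1) + sech(x) = x^3/3 - x^2 + x + 1 + O(x^4).
The coefficient of x^3 is 1/3.

Final answer: 1/3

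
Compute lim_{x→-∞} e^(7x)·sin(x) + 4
Evaluate the dominant behaviour as x → -∞; each term tends to a finite value or vanishes.
Limit = 4.

Final answer: 4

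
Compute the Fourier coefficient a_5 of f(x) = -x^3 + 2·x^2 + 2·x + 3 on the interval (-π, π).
a_5 = (1/π) ∫_{-π}^{π} f(x)·cos(5x) dx.
Evaluate the integral (use parity and integration by parts as needed): a_5 = -8/25.

Final answer: -8/25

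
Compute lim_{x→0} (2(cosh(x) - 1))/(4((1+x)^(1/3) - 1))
Both numerator and denominator → 0 as x → 0; this is a 0/0 indeterminate form.
Expand each to leading order near x = 0: numerator ~ x^2, denominator ~ 4·x/3.
The limit of the ratio is 0.

Final answer: 0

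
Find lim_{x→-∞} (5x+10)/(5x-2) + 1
Evaluate the dominant behaviour as x → -∞; each term tends to a finite value or vanishes.
Limit = 2.

Final answer: 2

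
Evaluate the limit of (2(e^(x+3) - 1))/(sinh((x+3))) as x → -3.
Both numerator and denominator → 0 as x → -3; this is a 0/0 indeterminate form.
Expand each to leading order near x = -3: numerator ~ 2·(x + 3), denominator ~ (x + 3).
The limit of the ratio is 2.

Final answer: 2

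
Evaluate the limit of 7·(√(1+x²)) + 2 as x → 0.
Direct substitution at x = 0 gives 9.

Final answer: 9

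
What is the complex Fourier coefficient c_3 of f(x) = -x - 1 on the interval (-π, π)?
Compute the real Fourier coefficients first: a_3 = 0, b_3 = -2/3.
Then c_3 = (a_3 − i·b_3)/2 = i/3.

Final answer: i/3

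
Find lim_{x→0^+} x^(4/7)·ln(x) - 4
The product is a 0·∞ indeterminate form at x → 0⁺.
Rewrite the product as ln(x) / x^(-4/7) and apply L'Hôpital, or use the standard hierarchy x^(-4/7) ≫ |ln x| as x → 0⁺.
The indeterminate product → 0, so the limit = -4.

Final answer: -4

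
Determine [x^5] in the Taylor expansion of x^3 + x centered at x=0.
Expand to order 5: x^3 + x = x^3 + x + O(x^6).
The coefficient of x^5 is 0.

Final answer: 0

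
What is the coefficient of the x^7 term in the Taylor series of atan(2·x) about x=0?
Expand to order 7: atan(2·x) = -128·x^7/7 + 32·x^5/5 - 8·x^3/3 + 2·x + O(x^8).
The coefficient of x^7 is -128/7.

Final answer: -128/7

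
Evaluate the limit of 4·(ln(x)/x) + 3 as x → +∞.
Evaluate the dominant behaviour as x → +∞; each term tends to a finite value or vanishes.
Limit = 3.

Final answer: 3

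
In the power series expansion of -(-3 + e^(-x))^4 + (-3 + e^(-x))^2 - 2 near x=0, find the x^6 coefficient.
Expand to order 6: -(-3 + e^(-x))^4 + (-3 + e^(-x))^2 - 2 = 227·x^6/120 - 149·x^5/60 - 5·x^4/4 + 31·x^3/3 - 9·x^2 - 28·x - 14 + O(x^7).
The coefficient of x^6 is 227/120.

Final answer: 227/120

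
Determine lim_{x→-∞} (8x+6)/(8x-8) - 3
Evaluate the dominant behaviour as x → -∞; each term tends to a finite value or vanishes.
Limit = -2.

Final answer: -2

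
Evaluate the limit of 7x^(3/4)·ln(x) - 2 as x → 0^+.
The product is a 0·∞ indeterminate form at x → 0⁺.
Rewrite the product as 7·ln(x) / x^(-3/4) and apply L'Hôpital, or use the standard hierarchy x^(-3/4) ≫ |ln x| as x → 0⁺.
The indeterminate product → 0, so the limit = -2.

Final answer: -2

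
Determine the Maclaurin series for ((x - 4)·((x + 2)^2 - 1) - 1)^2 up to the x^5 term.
-26·x^4 - 26·x^3 + 169·x^2 + 338·x + 169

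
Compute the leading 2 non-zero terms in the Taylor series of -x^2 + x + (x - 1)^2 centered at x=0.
1 - x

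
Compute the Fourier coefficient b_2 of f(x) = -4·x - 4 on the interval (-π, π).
b_2 = (1/π) ∫_{-π}^{π} f(x)·sin(2x) dx.
Evaluate the integral (use parity and integration by parts as needed): b_2 = 4.

Final answer: 4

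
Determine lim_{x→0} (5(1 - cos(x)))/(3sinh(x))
Both numerator and denominator → 0 as x → 0; this is a 0/0 indeterminate form.
Expand each to leading order near x = 0: numerator ~ 5·x^2/2, denominator ~ 3·x.
The limit of the ratio is 0.

Final answer: 0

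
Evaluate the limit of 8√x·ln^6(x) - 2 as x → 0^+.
The product is a 0·∞ indeterminate form at x → 0⁺.
Rewrite the product as 8·ln^6(x) / x^(-1/2) and apply L'Hôpital, or use the standard hierarchy x^(-1/2) ≫ |ln x|^6 as x → 0⁺.
The indeterminate product → 0, so the limit = -2.

Final answer: -2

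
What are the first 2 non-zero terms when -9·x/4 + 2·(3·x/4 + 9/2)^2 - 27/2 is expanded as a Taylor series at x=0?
45·x/4 + 27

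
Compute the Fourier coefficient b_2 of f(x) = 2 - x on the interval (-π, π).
b_2 = (1/π) ∫_{-π}^{π} f(x)·sin(2x) dx.
Evaluate the integral (use parity and integration by parts as needed): b_2 = 1.

Final answer: 1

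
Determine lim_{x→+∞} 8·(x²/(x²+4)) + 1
Evaluate the dominant behaviour as x → +∞; each term tends to a finite value or vanishes.
Limit = 9.

Final answer: 9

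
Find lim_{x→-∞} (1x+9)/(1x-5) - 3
Evaluate the dominant behaviour as x → -∞; each term tends to a finite value or vanishes.
Limit = -2.

Final answer: -2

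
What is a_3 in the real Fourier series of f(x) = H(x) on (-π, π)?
a_3 = (1/π) ∫_{-π}^{π} f(x)·cos(3x) dx.
Evaluate the integral (use parity and integration by parts as needed): a_3 = 0.

Final answer: 0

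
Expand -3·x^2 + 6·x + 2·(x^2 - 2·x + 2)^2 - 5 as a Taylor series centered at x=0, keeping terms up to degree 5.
2·x^4 - 8·x^3 + 13·x^2 - 10·x + 3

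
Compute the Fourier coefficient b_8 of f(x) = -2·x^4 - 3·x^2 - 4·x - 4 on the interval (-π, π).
b_8 = (1/π) ∫_{-π}^{π} f(x)·sin(8x) dx.
Evaluate the integral (use parity and integration by parts as needed): b_8 = 1.

Final answer: 1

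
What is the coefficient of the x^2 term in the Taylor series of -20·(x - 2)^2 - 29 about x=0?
Expand to order 2: -20·(x - 2)^2 - 29 = -20·x^2 + 80·x - 109 + O(x^3).
The coefficient of x^2 is -20.

Final answer: -20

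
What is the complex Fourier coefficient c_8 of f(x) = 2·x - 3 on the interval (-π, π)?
Compute the real Fourier coefficients first: a_8 = 0, b_8 = -1/2.
Then c_8 = (a_8 − i·b_8)/2 = i/4.

Final answer: i/4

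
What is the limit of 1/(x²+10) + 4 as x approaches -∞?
Evaluate the dominant behaviour as x → -∞; each term tends to a finite value or vanishes.
Limit = 4.

Final answer: 4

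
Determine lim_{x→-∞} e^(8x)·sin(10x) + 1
Evaluate the dominant behaviour as x → -∞; each term tends to a finite value or vanishes.
Limit = 1.

Final answer: 1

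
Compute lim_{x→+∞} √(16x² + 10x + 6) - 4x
As x → +∞: multiply by the conjugate to get (10x+6)/(√(16x²+10x+6)+4x); the denominator ~ 8x, so the limit is 10/8 = 5/4.
Limit = 5/4.

Final answer: 5/4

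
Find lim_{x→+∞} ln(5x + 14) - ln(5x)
This is an ∞ − ∞ indeterminate form.
Combine the logarithms: ln(5x+14) − ln(5x) = ln((5x+14)/(5x)) = ln(1 + 14/(5x)) → ln(1) = 0.
Limit = 0.

Final answer: 0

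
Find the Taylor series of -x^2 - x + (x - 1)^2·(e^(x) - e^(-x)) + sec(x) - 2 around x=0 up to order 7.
43·x^7/2520 + 37·x^6/720 + 7·x^5/20 - 11·x^4/24 + 7·x^3/3 - 9·x^2/2 + x - 1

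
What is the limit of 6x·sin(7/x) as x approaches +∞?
As x → +∞: let u = 7/x → 0⁺; then 6·x·sin(7/x) = 6·7·sin(u)/u → 6·7·1 = 42.
Limit = 42.

Final answer: 42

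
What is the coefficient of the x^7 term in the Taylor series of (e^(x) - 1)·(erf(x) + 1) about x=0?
Expand to order 7: (e^(x) - 1)·(erf(x) + 1) = x^7·(1/5040 + 3/(40·√(π))) + x^6·(1/720 + 19/(180·√(π))) + x^5·(1/120 - 1/(4·√(π))) + x^4·(1/24 - 1/(3·√(π))) + x^3·(1/6 + 1/√(π)) + x^2·(1/2 + 2/√(π)) + x + O(x^8).
The coefficient of x^7 is 1/5040 + 3/(40·√(π)).

Final answer: 1/5040 + 3/(40·√(π))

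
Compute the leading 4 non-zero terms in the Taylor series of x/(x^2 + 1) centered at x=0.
-x^7 + x^5 - x^3 + x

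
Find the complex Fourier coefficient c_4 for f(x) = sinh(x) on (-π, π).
Compute the real Fourier coefficients first: a_4 = 0, b_4 = -8·sinh(π)/(17·π).
Then c_4 = (a_4 − i·b_4)/2 = 4·i·sinh(π)/(17·π).

Final answer: 4·i·sinh(π)/(17·π)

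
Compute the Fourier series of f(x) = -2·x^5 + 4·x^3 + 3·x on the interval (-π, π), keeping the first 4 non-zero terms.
(-522 - 4·π^4 + 88·π^2)·sin(x) + (-14·π^2 + 18 + 2·π^4)·sin(2·x) + (-4·π^4/3 - 142/81 + 152·π^2/27)·sin(3·x) + (-13·π^2/4 - 9/32 + π^4)·sin(4·x)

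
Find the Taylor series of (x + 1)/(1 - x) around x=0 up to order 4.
2·x^4 + 2·x^3 + 2·x^2 + 2·x + 1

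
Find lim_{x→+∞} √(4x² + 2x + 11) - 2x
As x → +∞: multiply by the conjugate to get (2x+11)/(√(4x²+2x+11)+2x); the denominator ~ 4x, so the limit is 2/4 = 1/2.
Limit = 1/2.

Final answer: 1/2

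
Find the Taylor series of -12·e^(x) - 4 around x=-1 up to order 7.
(-12 - 4·e)·e^(-1) - 12·e^(-1)·(x + 1) - 6·e^(-1)·(x + 1)^2 - 2·e^(-1)·(x + 1)^3 - e^(-1)·(x + 1)^4/2 - e^(-1)·(x + 1)^5/10 - e^(-1)·(x + 1)^6/60 - e^(-1)·(x + 1)^7/420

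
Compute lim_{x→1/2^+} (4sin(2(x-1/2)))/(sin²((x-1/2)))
Both numerator and denominator → 0 as x → 1/2^+; this is a 0/0 indeterminate form.
Expand each to leading order near x = 1/2: numerator ~ 8·(x - 1/2), denominator ~ (x - 1/2)^2.
The limit of the ratio is ∞.

Final answer: ∞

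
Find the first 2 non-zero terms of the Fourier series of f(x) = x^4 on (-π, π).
(48 - 8·π^2)·cos(x) + π^4/5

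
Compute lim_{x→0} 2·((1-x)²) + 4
Direct substitution at x = 0 gives 6.

Final answer: 6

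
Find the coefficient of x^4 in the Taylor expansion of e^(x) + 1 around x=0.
Expand to order 4: e^(x) + 1 = x^4/24 + x^3/6 + x^2/2 + x + 2 + O(x^5).
The coefficient of x^4 is 1/24.

Final answer: 1/24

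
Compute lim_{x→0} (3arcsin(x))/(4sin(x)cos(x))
Both numerator and denominator → 0 as x → 0; this is a 0/0 indeterminate form.
Expand each to leading order near x = 0: numerator ~ 3·x, denominator ~ 4·x.
The limit of the ratio is 3/4.

Final answer: 3/4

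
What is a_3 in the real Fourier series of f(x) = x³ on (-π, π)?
a_3 = (1/π) ∫_{-π}^{π} f(x)·cos(3x) dx.
Evaluate the integral (use parity and integration by parts as needed): a_3 = 0.

Final answer: 0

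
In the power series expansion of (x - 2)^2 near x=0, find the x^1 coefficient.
Expand to order 1: (x - 2)^2 = 4 - 4·x + O(x^2).
The coefficient of x^1 is -4.

Final answer: -4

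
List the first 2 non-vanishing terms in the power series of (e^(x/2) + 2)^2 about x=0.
3·x + 9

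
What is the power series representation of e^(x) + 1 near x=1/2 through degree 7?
1 + e^(1/2) + e^(1/2)·(x - 1/2) + e^(1/2)·(x - 1/2)^2/2 + e^(1/2)·(x - 1/2)^3/6 + e^(1/2)·(x - 1/2)^4/24 + e^(1/2)·(x - 1/2)^5/120 + e^(1/2)·(x - 1/2)^6/720 + e^(1/2)·(x - 1/2)^7/5040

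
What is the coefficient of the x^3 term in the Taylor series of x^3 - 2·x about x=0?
Expand to order 3: x^3 - 2·x = x^3 - 2·x + O(x^4).
The coefficient of x^3 is 1.

Final answer: 1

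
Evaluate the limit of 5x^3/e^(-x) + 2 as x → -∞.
The quotient is an ∞/∞ indeterminate form as x → -∞.
Compare growth rates of the dominant terms (exponentials ≫ polynomials ≫ logarithms), or apply L'Hôpital's rule; the quotient → 0.
Adding the constant: 0 + 2 = 2. Limit = 2.

Final answer: 2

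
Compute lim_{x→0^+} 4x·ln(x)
This is a 0·∞ indeterminate form at x → 0⁺.
Rewrite the product as 4·ln(x) / x^(-1) and apply L'Hôpital, or use the standard hierarchy x^(-1) ≫ |ln x| as x → 0⁺.
The indeterminate product → 0, so the limit = 0.

Final answer: 0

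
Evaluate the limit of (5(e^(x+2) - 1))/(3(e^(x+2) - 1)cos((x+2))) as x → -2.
Both numerator and denominator → 0 as x → -2; this is a 0/0 indeterminate form.
Expand each to leading order near x = -2: numerator ~ 5·(x + 2), denominator ~ 3·(x + 2).
The limit of the ratio is 5/3.

Final answer: 5/3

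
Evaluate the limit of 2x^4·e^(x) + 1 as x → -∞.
The product is a 0·∞ indeterminate form at x → -∞.
Rewrite the product as 2x^4 / e^(-x) (an ∞/∞ form) and apply L'Hôpital, or use the standard hierarchy e^(|x|) ≫ |x^4| as x → -∞.
The indeterminate product → 0, so the limit = 1.

Final answer: 1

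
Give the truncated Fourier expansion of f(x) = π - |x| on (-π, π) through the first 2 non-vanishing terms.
4·cos(x)/π + π/2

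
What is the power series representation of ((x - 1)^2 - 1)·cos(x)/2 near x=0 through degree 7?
x^7/720 + x^6/48 - x^5/24 - x^4/4 + x^3/2 + x^2/2 - x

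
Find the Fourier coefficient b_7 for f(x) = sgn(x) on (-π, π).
b_7 = (1/π) ∫_{-π}^{π} f(x)·sin(7x) dx.
Evaluate the integral (use parity and integration by parts as needed): b_7 = 4/(7·π).

Final answer: 4/(7·π)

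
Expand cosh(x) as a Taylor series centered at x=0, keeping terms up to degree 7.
x^6/720 + x^4/24 + x^2/2 + 1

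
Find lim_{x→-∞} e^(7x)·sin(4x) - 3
Evaluate the dominant behaviour as x → -∞; each term tends to a finite value or vanishes.
Limit = -3.

Final answer: -3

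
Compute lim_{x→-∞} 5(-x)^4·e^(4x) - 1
The product is a 0·∞ indeterminate form at x → -∞.
Rewrite the product as 5(-x)^4 / e^(-4x) (an ∞/∞ form) and apply L'Hôpital, or use the standard hierarchy e^(4|x|) ≫ |(-x)^4| as x → -∞.
The indeterminate product → 0, so the limit = -1.

Final answer: -1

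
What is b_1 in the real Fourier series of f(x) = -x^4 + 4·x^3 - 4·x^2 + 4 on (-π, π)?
b_1 = (1/π) ∫_{-π}^{π} f(x)·sin(1x) dx.
Evaluate the integral (use parity and integration by parts as needed): b_1 = -48 + 8·π^2.

Final answer: -48 + 8·π^2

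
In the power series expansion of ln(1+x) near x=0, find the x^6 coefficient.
Expand to order 6: ln(1+x) = -x^6/6 + x^5/5 - x^4/4 + x^3/3 - x^2/2 + x + O(x^7).
The coefficient of x^6 is -1/6.

Final answer: -1/6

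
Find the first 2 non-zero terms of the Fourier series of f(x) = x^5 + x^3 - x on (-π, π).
(-38·π^2 + 2·π^4 + 226)·sin(x) + (-π^4 - 5 + 4·π^2)·sin(2·x)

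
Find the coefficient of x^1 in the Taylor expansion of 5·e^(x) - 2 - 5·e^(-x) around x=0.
Expand to order 1: 5·e^(x) - 2 - 5·e^(-x) = 10·x - 2 + O(x^2).
The coefficient of x^1 is 10.

Final answer: 10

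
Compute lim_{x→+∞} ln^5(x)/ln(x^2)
This is an ∞/∞ indeterminate form as x → +∞.
Write ln(x^2) = 2·ln(x), reducing the quotient to ln^4(x)/2 → ∞.
Limit = ∞.

Final answer: ∞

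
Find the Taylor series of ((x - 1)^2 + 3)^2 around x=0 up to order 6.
x^4 - 4·x^3 + 12·x^2 - 16·x + 16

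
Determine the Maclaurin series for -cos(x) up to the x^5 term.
-x^4/24 + x^2/2 - 1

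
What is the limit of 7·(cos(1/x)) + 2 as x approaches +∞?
Evaluate the dominant behaviour as x → +∞; each term tends to a finite value or vanishes.
Limit = 9.

Final answer: 9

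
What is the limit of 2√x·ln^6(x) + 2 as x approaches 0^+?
The product is a 0·∞ indeterminate form at x → 0⁺.
Rewrite the product as 2·ln^6(x) / x^(-1/2) and apply L'Hôpital, or use the standard hierarchy x^(-1/2) ≫ |ln x|^6 as x → 0⁺.
The indeterminate product → 0, so the limit = 2.

Final answer: 2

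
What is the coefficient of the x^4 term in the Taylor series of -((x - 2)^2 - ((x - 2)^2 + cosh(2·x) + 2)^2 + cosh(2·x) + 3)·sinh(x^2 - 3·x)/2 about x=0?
Expand to order 4: -((x - 2)^2 - ((x - 2)^2 + cosh(2·x) + 2)^2 + cosh(2·x) + 3)·sinh(x^2 - 3·x)/2 = 1091·x^4/4 - 803·x^3/4 + 197·x^2/2 - 123·x/2 + O(x^5).
The coefficient of x^4 is 1091/4.

Final answer: 1091/4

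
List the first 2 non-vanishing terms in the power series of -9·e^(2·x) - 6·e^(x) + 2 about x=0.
-24·x - 13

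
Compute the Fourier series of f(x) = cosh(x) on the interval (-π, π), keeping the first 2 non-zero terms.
-cos(x)·sinh(π)/π + sinh(π)/π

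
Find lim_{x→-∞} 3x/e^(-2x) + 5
The quotient is an ∞/∞ indeterminate form as x → -∞.
Compare growth rates of the dominant terms (exponentials ≫ polynomials ≫ logarithms), or apply L'Hôpital's rule; the quotient → 0.
Adding the constant: 0 + 5 = 5. Limit = 5.

Final answer: 5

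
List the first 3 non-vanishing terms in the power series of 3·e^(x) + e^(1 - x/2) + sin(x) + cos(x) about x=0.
x^2·(e/8 + 1) + x·(4 - e/2) + e + 4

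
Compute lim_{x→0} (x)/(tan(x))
Both numerator and denominator → 0 as x → 0; this is a 0/0 indeterminate form.
Expand each to leading order near x = 0: numerator ~ x, denominator ~ x.
The limit of the ratio is 1.

Final answer: 1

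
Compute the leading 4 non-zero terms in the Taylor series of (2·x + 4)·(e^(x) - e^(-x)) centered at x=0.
2·x^4/3 + 4·x^3/3 + 4·x^2 + 8·x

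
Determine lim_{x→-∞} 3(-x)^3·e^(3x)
This is a 0·∞ indeterminate form at x → -∞.
Rewrite the product as 3(-x)^3 / e^(-3x) (an ∞/∞ form) and apply L'Hôpital, or use the standard hierarchy e^(3|x|) ≫ |(-x)^3| as x → -∞.
The indeterminate product → 0, so the limit = 0.

Final answer: 0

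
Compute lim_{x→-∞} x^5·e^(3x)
This is a 0·∞ indeterminate form at x → -∞.
Rewrite the product as x^5 / e^(-3x) (an ∞/∞ form) and apply L'Hôpital, or use the standard hierarchy e^(3|x|) ≫ |x^5| as x → -∞.
The indeterminate product → 0, so the limit = 0.

Final answer: 0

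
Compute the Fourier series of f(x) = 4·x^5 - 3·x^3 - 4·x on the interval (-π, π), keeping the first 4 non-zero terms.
(-166·π^2 + 8·π^4 + 988)·sin(x) + (-4·π^4 - 61/2 + 23·π^2)·sin(2·x) + (-214·π^2/27 + 212/81 + 8·π^4/3)·sin(3·x) + (-2·π^4 + 1/2 + 4·π^2)·sin(4·x)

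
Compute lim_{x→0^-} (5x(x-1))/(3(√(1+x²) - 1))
Both numerator and denominator → 0 as x → 0^-; this is a 0/0 indeterminate form.
Expand each to leading order near x = 0: numerator ~ -5·x, denominator ~ 3·x^2/2.
The limit of the ratio is ∞.

Final answer: ∞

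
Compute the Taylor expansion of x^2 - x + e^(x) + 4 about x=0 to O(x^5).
x^4/24 + x^3/6 + 3·x^2/2 + 5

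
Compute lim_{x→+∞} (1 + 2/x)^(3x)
As x → +∞: write (1 + 2/x)^(3x) = ((1 + 2/x)^x)^3 → (e^2)^3 = e^6.
Limit = e^(6).

Final answer: e^(6)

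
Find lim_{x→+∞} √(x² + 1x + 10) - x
As x → +∞: multiply by the conjugate to get (1x+10)/(√(x²+1x+10)+x); the denominator ~ 2x, so the limit is 1/2.
Limit = 1/2.

Final answer: 1/2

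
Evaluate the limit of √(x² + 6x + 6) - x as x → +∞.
This is an ∞ − ∞ indeterminate form.
Multiply and divide by the conjugate √(x²+6x + 6) + x; the x² terms cancel, leaving (6x + 6)/(√(x²+6x + 6)+x) → 6/2 = 3.
Limit = 3.

Final answer: 3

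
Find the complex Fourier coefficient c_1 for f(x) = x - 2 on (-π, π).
Compute the real Fourier coefficients first: a_1 = 0, b_1 = 2.
Then c_1 = (a_1 − i·b_1)/2 = -i.

Final answer: -i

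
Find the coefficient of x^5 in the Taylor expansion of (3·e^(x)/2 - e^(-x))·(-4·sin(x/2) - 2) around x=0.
Expand to order 5: (3·e^(x)/2 - e^(-x))·(-4·sin(x/2) - 2) = -121·x^5/1920 - 2·x^4/3 - 31·x^3/24 - 11·x^2/2 - 6·x - 1 + O(x^6).
The coefficient of x^5 is -121/1920.

Final answer: -121/1920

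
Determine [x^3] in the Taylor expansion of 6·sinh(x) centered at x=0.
Expand to order 3: 6·sinh(x) = x^3 + 6·x + O(x^4).
The coefficient of x^3 is 1.

Final answer: 1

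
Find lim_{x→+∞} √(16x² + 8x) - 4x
As x → +∞: multiply by the conjugate to get (8x)/(√(16x²+8x)+4x); the denominator ~ 8x, so the limit is 8/8 = 1.
Limit = 1.

Final answer: 1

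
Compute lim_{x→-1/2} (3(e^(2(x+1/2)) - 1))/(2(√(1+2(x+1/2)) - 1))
Both numerator and denominator → 0 as x → -1/2; this is a 0/0 indeterminate form.
Expand each to leading order near x = -1/2: numerator ~ 6·(x + 1/2), denominator ~ 2·(x + 1/2).
The limit of the ratio is 3.

Final answer: 3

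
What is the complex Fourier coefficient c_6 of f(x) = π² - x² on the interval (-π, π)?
Compute the real Fourier coefficients first: a_6 = -1/9, b_6 = 0.
Then c_6 = (a_6 − i·b_6)/2 = -1/18.

Final answer: -1/18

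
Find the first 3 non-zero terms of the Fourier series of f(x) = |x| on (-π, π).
-4·cos(x)/π - 4·cos(3·x)/(9·π) + π/2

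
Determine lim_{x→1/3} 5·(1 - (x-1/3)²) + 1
Direct substitution at x = 1/3 gives 6.

Final answer: 6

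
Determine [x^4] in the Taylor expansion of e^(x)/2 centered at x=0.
Expand to order 4: e^(x)/2 = x^4/48 + x^3/12 + x^2/4 + x/2 + 1/2 + O(x^5).
The coefficient of x^4 is 1/48.

Final answer: 1/48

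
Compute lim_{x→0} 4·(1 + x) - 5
Direct substitution at x = 0 gives -1.

Final answer: -1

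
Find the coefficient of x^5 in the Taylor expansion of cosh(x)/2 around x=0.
Expand to order 5: cosh(x)/2 = x^4/48 + x^2/4 + 1/2 + O(x^6).
The coefficient of x^5 is 0.

Final answer: 0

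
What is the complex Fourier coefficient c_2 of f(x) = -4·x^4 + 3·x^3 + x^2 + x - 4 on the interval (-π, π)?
Compute the real Fourier coefficients first: a_2 = 13 - 8·π^2, b_2 = 7/2 - 3·π^2.
Then c_2 = (a_2 − i·b_2)/2 = -4·π^2 + 13/2 - 7·i/4 + 3·i·π^2/2.

Final answer: -4·π^2 + 13/2 - 7·i/4 + 3·i·π^2/2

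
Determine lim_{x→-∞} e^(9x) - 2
Evaluate the dominant behaviour as x → -∞; each term tends to a finite value or vanishes.
Limit = -2.

Final answer: -2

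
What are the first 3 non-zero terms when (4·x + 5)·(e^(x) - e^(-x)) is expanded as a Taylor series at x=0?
5·x^3/3 + 8·x^2 + 10·x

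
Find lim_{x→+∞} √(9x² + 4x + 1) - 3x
As x → +∞: multiply by the conjugate to get (4x+1)/(√(9x²+4x+1)+3x); the denominator ~ 6x, so the limit is 4/6 = 2/3.
Limit = 2/3.

Final answer: 2/3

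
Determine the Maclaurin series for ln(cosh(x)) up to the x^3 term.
x^2/2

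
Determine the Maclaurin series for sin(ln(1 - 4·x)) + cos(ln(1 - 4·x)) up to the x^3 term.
-128·x^3/3 - 16·x^2 - 4·x + 1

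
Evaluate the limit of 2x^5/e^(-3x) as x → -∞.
This is an ∞/∞ indeterminate form as x → -∞.
Compare growth rates of the dominant terms (exponentials ≫ polynomials ≫ logarithms), or apply L'Hôpital's rule; the quotient → 0.
Limit = 0.

Final answer: 0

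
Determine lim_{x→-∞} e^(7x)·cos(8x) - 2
Evaluate the dominant behaviour as x → -∞; each term tends to a finite value or vanishes.
Limit = -2.

Final answer: -2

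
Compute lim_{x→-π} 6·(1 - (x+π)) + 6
Direct substitution at x = -π gives 12.

Final answer: 12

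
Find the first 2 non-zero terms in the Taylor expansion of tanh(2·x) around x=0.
-8·x^3/3 + 2·x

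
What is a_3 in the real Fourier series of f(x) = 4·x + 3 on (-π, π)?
a_3 = (1/π) ∫_{-π}^{π} f(x)·cos(3x) dx.
Evaluate the integral (use parity and integration by parts as needed): a_3 = 0.

Final answer: 0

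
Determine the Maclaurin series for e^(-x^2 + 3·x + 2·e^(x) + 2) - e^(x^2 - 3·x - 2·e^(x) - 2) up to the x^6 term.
x^6·(-19973·e^(-4)/720 + 7159·e^(4)/240) + x^5·(3577·e^(-4)/120 + 3677·e^(4)/120) + x^4·(-221·e^(-4)/8 + 667·e^(4)/24) + x^3·(127·e^(-4)/6 + 127·e^(4)/6) + x^2·(-25·e^(-4)/2 + 25·e^(4)/2) + x·(5·e^(-4) + 5·e^(4)) - e^(-4) + e^(4)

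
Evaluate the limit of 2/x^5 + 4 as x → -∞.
Evaluate the dominant behaviour as x → -∞; each term tends to a finite value or vanishes.
Limit = 4.

Final answer: 4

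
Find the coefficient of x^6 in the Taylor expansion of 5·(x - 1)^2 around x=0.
Expand to order 6: 5·(x - 1)^2 = 5·x^2 - 10·x + 5 + O(x^7).
The coefficient of x^6 is 0.

Final answer: 0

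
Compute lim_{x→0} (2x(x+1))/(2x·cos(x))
Both numerator and denominator → 0 as x → 0; this is a 0/0 indeterminate form.
Expand each to leading order near x = 0: numerator ~ 2·x, denominator ~ 2·x.
The limit of the ratio is 1.

Final answer: 1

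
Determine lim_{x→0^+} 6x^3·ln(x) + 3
The product is a 0·∞ indeterminate form at x → 0⁺.
Rewrite the product as 6·ln(x) / x^(-3) and apply L'Hôpital, or use the standard hierarchy x^(-3) ≫ |ln x| as x → 0⁺.
The indeterminate product → 0, so the limit = 3.

Final answer: 3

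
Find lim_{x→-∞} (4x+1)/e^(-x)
This is an ∞/∞ indeterminate form as x → -∞.
Compare growth rates of the dominant terms (exponentials ≫ polynomials ≫ logarithms), or apply L'Hôpital's rule; the quotient → 0.
Limit = 0.

Final answer: 0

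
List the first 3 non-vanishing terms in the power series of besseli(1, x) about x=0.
x^5/384 + x^3/16 + x/2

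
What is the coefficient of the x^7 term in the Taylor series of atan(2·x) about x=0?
Expand to order 7: atan(2·x) = -128·x^7/7 + 32·x^5/5 - 8·x^3/3 + 2·x + O(x^8).
The coefficient of x^7 is -128/7.

Final answer: -128/7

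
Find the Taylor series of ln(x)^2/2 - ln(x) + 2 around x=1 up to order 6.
2 - (x - 1) + (x - 1)^2 - 5·(x - 1)^3/6 + 17·(x - 1)^4/24 - 37·(x - 1)^5/60 + 197·(x - 1)^6/360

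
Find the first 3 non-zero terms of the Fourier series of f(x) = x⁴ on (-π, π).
(48 - 8·π^2)·cos(x) + (-3 + 2·π^2)·cos(2·x) + π^4/5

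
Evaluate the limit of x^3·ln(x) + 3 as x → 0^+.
The product is a 0·∞ indeterminate form at x → 0⁺.
Rewrite the product as ln(x) / x^(-3) and apply L'Hôpital, or use the standard hierarchy x^(-3) ≫ |ln x| as x → 0⁺.
The indeterminate product → 0, so the limit = 3.

Final answer: 3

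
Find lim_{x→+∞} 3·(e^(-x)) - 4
Evaluate the dominant behaviour as x → +∞; each term tends to a finite value or vanishes.
Limit = -4.

Final answer: -4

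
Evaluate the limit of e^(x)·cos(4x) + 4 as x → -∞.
Evaluate the dominant behaviour as x → -∞; each term tends to a finite value or vanishes.
Limit = 4.

Final answer: 4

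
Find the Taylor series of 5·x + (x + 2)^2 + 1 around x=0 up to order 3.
x^2 + 9·x + 5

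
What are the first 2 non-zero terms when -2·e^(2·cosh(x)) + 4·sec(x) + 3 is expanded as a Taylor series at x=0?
x^2·(2 - 2·e^(2)) - 2·e^(2) + 7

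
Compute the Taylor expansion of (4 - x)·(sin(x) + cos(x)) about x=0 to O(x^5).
x^4/3 - x^3/6 - 3·x^2 + 3·x + 4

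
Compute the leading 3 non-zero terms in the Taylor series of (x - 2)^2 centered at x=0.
x^2 - 4·x + 4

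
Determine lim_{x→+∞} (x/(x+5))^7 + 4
As x → +∞: x/(x+5) = 1/(1 + 5/x) → 1, and the 7th power of a limit-1 base also → 1; with the additive constant, 1 + 4 = 5.
Limit = 5.

Final answer: 5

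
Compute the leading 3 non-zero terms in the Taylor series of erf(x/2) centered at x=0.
x^5/(160·√(π)) - x^3/(12·√(π)) + x/√(π)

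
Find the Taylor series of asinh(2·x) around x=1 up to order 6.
asinh(2) + 2·√(5)·(x - 1)/5 - 4·√(5)·(x - 1)^2/25 + 28·√(5)·(x - 1)^3/375 - 4·√(5)·(x - 1)^4/125 + 28·√(5)·(x - 1)^5/3125 + 136·√(5)·(x - 1)^6/46875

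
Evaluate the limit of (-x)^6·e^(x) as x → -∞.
This is a 0·∞ indeterminate form at x → -∞.
Rewrite the product as (-x)^6 / e^(-x) (an ∞/∞ form) and apply L'Hôpital, or use the standard hierarchy e^(|x|) ≫ |(-x)^6| as x → -∞.
The indeterminate product → 0, so the limit = 0.

Final answer: 0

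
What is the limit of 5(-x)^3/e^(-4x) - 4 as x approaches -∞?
The quotient is an ∞/∞ indeterminate form as x → -∞.
Compare growth rates of the dominant terms (exponentials ≫ polynomials ≫ logarithms), or apply L'Hôpital's rule; the quotient → 0.
Adding the constant: 0 - 4 = -4. Limit = -4.

Final answer: -4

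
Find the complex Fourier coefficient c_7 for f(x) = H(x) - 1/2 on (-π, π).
Compute the real Fourier coefficients first: a_7 = 0, b_7 = 2/(7·π).
Then c_7 = (a_7 − i·b_7)/2 = -i/(7·π).

Final answer: -i/(7·π)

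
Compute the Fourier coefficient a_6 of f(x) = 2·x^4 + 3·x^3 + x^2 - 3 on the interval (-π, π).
a_6 = (1/π) ∫_{-π}^{π} f(x)·cos(6x) dx.
Evaluate the integral (use parity and integration by parts as needed): a_6 = 1/27 + 4·π^2/9.

Final answer: 1/27 + 4·π^2/9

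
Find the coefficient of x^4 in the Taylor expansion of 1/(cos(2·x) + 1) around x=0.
1/3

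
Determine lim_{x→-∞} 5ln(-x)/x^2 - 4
The quotient is an ∞/∞ indeterminate form as x → -∞.
Compare growth rates of the dominant terms (exponentials ≫ polynomials ≫ logarithms), or apply L'Hôpital's rule; the quotient → 0.
Adding the constant: 0 - 4 = -4. Limit = -4.

Final answer: -4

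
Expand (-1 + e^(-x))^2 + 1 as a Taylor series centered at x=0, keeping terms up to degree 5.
-x^5/4 + 7·x^4/12 - x^3 + x^2 + 1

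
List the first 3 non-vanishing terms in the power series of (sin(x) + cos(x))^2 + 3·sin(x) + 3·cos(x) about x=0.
-3·x^2/2 + 5·x + 4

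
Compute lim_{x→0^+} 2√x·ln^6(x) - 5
The product is a 0·∞ indeterminate form at x → 0⁺.
Rewrite the product as 2·ln^6(x) / x^(-1/2) and apply L'Hôpital, or use the standard hierarchy x^(-1/2) ≫ |ln x|^6 as x → 0⁺.
The indeterminate product → 0, so the limit = -5.

Final answer: -5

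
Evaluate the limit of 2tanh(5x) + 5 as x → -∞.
Evaluate the dominant behaviour as x → -∞; each term tends to a finite value or vanishes.
Limit = 3.

Final answer: 3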